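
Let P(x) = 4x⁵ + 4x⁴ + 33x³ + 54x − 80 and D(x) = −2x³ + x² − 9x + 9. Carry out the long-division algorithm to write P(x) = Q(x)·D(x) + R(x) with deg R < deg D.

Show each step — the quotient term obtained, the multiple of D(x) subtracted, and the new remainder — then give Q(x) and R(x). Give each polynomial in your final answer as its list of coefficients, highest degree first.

Q = [-2, -3, -9]; R = [1]

Step 1: lead(4x⁵ + 4x⁴ + 33x³ + 54x − 80) ÷ lead(D) = 4x⁵ ÷ −2x³ = −2x². Subtract (−2x²)·D = 4x⁵ − 2x⁴ + 18x³ − 18x². Remainder: 6x⁴ + 15x³ + 18x² + 54x − 80.
Step 2: lead(6x⁴ + 15x³ + 18x² + 54x − 80) ÷ lead(D) = 6x⁴ ÷ −2x³ = −3x. Subtract (−3x)·D = 6x⁴ − 3x³ + 27x² − 27x. Remainder: 18x³ − 9x² + 81x − 80.
Step 3: lead(18x³ − 9x² + 81x − 80) ÷ lead(D) = 18x³ ÷ −2x³ = −9. Subtract (−9)·D = 18x³ − 9x² + 81x − 81. Remainder: 1.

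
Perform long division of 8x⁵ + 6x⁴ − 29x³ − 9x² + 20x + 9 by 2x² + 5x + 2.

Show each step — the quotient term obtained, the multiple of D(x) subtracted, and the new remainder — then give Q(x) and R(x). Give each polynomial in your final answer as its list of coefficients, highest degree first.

Q = [4, -7, -1, 5]; R = [-3, -1]

Step 1: lead(8x⁵ + 6x⁴ − 29x³ − 9x² + 20x + 9) ÷ lead(D) = 8x⁵ ÷ 2x² = 4x³. Subtract (4x³)·D = 8x⁵ + 20x⁴ + 8x³. Remainder: −14x⁴ − 37x³ − 9x² + 20x + 9.
Step 2: lead(−14x⁴ − 37x³ − 9x² + 20x + 9) ÷ lead(D) = −14x⁴ ÷ 2x² = −7x². Subtract (−7x²)·D = −14x⁴ − 35x³ − 14x². Remainder: −2x³ + 5x² + 20x + 9.
Step 3: lead(−2x³ + 5x² + 20x + 9) ÷ lead(D) = −2x³ ÷ 2x² = −x. Subtract (−x)·D = −2x³ − 5x² − 2x. Remainder: 10x² + 22x + 9.
Step 4: lead(10x² + 22x + 9) ÷ lead(D) = 10x² ÷ 2x² = 5. Subtract (5)·D = 10x² + 25x + 10. Remainder: −3x − 1.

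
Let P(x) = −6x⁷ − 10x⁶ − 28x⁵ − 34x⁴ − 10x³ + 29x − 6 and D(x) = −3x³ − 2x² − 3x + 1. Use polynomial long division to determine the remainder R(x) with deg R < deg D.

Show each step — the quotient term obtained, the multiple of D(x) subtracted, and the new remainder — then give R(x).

Step 1: lead(−6x⁷ − 10x⁶ − 28x⁵ − 34x⁴ − 10x³ + 29x − 6) ÷ lead(D) = −6x⁷ ÷ −3x³ = 2x⁴. Subtract (2x⁴)·D = −6x⁷ − 4x⁶ − 6x⁵ + 2x⁴. Remainder: −6x⁶ − 22x⁵ − 36x⁴ − 10x³ + 29x − 6.
Step 2: lead(−6x⁶ − 22x⁵ − 36x⁴ − 10x³ + 29x − 6) ÷ lead(D) = −6x⁶ ÷ −3x³ = 2x³. Subtract (2x³)·D = −6x⁶ − 4x⁵ − 6x⁴ + 2x³. Remainder: −18x⁵ − 30x⁴ − 12x³ + 29x − 6.
Step 3: lead(−18x⁵ − 30x⁴ − 12x³ + 29x − 6) ÷ lead(D) = −18x⁵ ÷ −3x³ = 6x². Subtract (6x²)·D = −18x⁵ − 12x⁴ − 18x³ + 6x². Remainder: −18x⁴ + 6x³ − 6x² + 29x − 6.
Step 4: lead(−18x⁴ + 6x³ − 6x² + 29x − 6) ÷ lead(D) = −18x⁴ ÷ −3x³ = 6x. Subtract (6x)·D = −18x⁴ − 12x³ − 18x² + 6x. Remainder: 18x³ + 12x² + 23x − 6.
Step 5: lead(18x³ + 12x² + 23x − 6) ÷ lead(D) = 18x³ ÷ −3x³ = −6. Subtract (−6)·D = 18x³ + 12x² + 18x − 6. Remainder: 5x.

R(x) = 5x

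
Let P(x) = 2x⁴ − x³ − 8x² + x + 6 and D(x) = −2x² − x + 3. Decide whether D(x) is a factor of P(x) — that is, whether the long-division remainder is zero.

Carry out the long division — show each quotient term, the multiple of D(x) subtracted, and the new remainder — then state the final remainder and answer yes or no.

R(x) = 0, so D(x) is a factor of P(x). yes

Step 1: lead(2x⁴ − x³ − 8x² + x + 6) ÷ lead(D) = 2x⁴ ÷ −2x² = −x². Subtract (−x²)·D = 2x⁴ + x³ − 3x². Remainder: −2x³ − 5x² + x + 6.
Step 2: lead(−2x³ − 5x² + x + 6) ÷ lead(D) = −2x³ ÷ −2x² = x. Subtract (x)·D = −2x³ − x² + 3x. Remainder: −4x² − 2x + 6.
Step 3: lead(−4x² − 2x + 6) ÷ lead(D) = −4x² ÷ −2x² = 2. Subtract (2)·D = −4x² − 2x + 6. Remainder: 0.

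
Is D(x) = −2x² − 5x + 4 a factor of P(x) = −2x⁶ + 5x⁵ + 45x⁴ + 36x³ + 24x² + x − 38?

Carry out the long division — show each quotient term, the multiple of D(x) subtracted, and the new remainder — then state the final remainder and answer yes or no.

R(x) = −7x − 6, so D(x) is not a factor of P(x). no

Step 1: lead(−2x⁶ + 5x⁵ + 45x⁴ + 36x³ + 24x² + x − 38) ÷ lead(D) = −2x⁶ ÷ −2x² = x⁴. Subtract (x⁴)·D = −2x⁶ − 5x⁵ + 4x⁴. Remainder: 10x⁵ + 41x⁴ + 36x³ + 24x² + x − 38.
Step 2: lead(10x⁵ + 41x⁴ + 36x³ + 24x² + x − 38) ÷ lead(D) = 10x⁵ ÷ −2x² = −5x³. Subtract (−5x³)·D = 10x⁵ + 25x⁴ − 20x³. Remainder: 16x⁴ + 56x³ + 24x² + x − 38.
Step 3: lead(16x⁴ + 56x³ + 24x² + x − 38) ÷ lead(D) = 16x⁴ ÷ −2x² = −8x². Subtract (−8x²)·D = 16x⁴ + 40x³ − 32x². Remainder: 16x³ + 56x² + x − 38.
Step 4: lead(16x³ + 56x² + x − 38) ÷ lead(D) = 16x³ ÷ −2x² = −8x. Subtract (−8x)·D = 16x³ + 40x² − 32x. Remainder: 16x² + 33x − 38.
Step 5: lead(16x² + 33x − 38) ÷ lead(D) = 16x² ÷ −2x² = −8. Subtract (−8)·D = 16x² + 40x − 32. Remainder: −7x − 6.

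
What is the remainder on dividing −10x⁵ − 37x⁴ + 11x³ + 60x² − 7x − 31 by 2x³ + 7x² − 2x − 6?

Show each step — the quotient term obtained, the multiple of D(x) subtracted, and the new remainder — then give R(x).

Step 1: lead(−10x⁵ − 37x⁴ + 11x³ + 60x² − 7x − 31) ÷ lead(D) = −10x⁵ ÷ 2x³ = −5x². Subtract (−5x²)·D = −10x⁵ − 35x⁴ + 10x³ + 30x². Remainder: −2x⁴ + x³ + 30x² − 7x − 31.
Step 2: lead(−2x⁴ + x³ + 30x² − 7x − 31) ÷ lead(D) = −2x⁴ ÷ 2x³ = −x. Subtract (−x)·D = −2x⁴ − 7x³ + 2x² + 6x. Remainder: 8x³ + 28x² − 13x − 31.
Step 3: lead(8x³ + 28x² − 13x − 31) ÷ lead(D) = 8x³ ÷ 2x³ = 4. Subtract (4)·D = 8x³ + 28x² − 8x − 24. Remainder: −5x − 7.

R(x) = −5x − 7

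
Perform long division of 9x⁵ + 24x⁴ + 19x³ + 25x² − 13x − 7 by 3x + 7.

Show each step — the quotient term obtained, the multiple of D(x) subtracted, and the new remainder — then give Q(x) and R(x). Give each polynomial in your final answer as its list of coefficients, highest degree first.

Q = [3, 1, 4, -1, -2]; R = [7]

Step 1: lead(9x⁵ + 24x⁴ + 19x³ + 25x² − 13x − 7) ÷ lead(D) = 9x⁵ ÷ 3x = 3x⁴. Subtract (3x⁴)·D = 9x⁵ + 21x⁴. Remainder: 3x⁴ + 19x³ + 25x² − 13x − 7.
Step 2: lead(3x⁴ + 19x³ + 25x² − 13x − 7) ÷ lead(D) = 3x⁴ ÷ 3x = x³. Subtract (x³)·D = 3x⁴ + 7x³. Remainder: 12x³ + 25x² − 13x − 7.
Step 3: lead(12x³ + 25x² − 13x − 7) ÷ lead(D) = 12x³ ÷ 3x = 4x². Subtract (4x²)·D = 12x³ + 28x². Remainder: −3x² − 13x − 7.
Step 4: lead(−3x² − 13x − 7) ÷ lead(D) = −3x² ÷ 3x = −x. Subtract (−x)·D = −3x² − 7x. Remainder: −6x − 7.
Step 5: lead(−6x − 7) ÷ lead(D) = −6x ÷ 3x = −2. Subtract (−2)·D = −6x − 14. Remainder: 7.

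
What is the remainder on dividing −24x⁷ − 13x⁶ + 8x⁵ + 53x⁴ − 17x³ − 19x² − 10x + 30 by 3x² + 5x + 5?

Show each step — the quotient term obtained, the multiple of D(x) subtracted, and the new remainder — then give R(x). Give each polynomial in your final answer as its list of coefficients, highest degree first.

R = [-5]

Step 1: lead(−24x⁷ − 13x⁶ + 8x⁵ + 53x⁴ − 17x³ − 19x² − 10x + 30) ÷ lead(D) = −24x⁷ ÷ 3x² = −8x⁵. Subtract (−8x⁵)·D = −24x⁷ − 40x⁶ − 40x⁵. Remainder: 27x⁶ + 48x⁵ + 53x⁴ − 17x³ − 19x² − 10x + 30.
Step 2: lead(27x⁶ + 48x⁵ + 53x⁴ − 17x³ − 19x² − 10x + 30) ÷ lead(D) = 27x⁶ ÷ 3x² = 9x⁴. Subtract (9x⁴)·D = 27x⁶ + 45x⁵ + 45x⁴. Remainder: 3x⁵ + 8x⁴ − 17x³ − 19x² − 10x + 30.
Step 3: lead(3x⁵ + 8x⁴ − 17x³ − 19x² − 10x + 30) ÷ lead(D) = 3x⁵ ÷ 3x² = x³. Subtract (x³)·D = 3x⁵ + 5x⁴ + 5x³. Remainder: 3x⁴ − 22x³ − 19x² − 10x + 30.
Step 4: lead(3x⁴ − 22x³ − 19x² − 10x + 30) ÷ lead(D) = 3x⁴ ÷ 3x² = x². Subtract (x²)·D = 3x⁴ + 5x³ + 5x². Remainder: −27x³ − 24x² − 10x + 30.
Step 5: lead(−27x³ − 24x² − 10x + 30) ÷ lead(D) = −27x³ ÷ 3x² = −9x. Subtract (−9x)·D = −27x³ − 45x² − 45x. Remainder: 21x² + 35x + 30.
Step 6: lead(21x² + 35x + 30) ÷ lead(D) = 21x² ÷ 3x² = 7. Subtract (7)·D = 21x² + 35x + 35. Remainder: −5.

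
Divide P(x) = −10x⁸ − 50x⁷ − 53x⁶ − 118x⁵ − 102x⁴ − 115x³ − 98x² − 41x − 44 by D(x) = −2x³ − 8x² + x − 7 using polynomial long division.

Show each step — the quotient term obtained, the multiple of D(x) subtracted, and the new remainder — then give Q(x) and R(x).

Q(x) = 5x⁵ + 5x⁴ + 9x³ + 8x² + 6x + 6; R(x) = −5x − 2

Step 1: lead(−10x⁸ − 50x⁷ − 53x⁶ − 118x⁵ − 102x⁴ − 115x³ − 98x² − 41x − 44) ÷ lead(D) = −10x⁸ ÷ −2x³ = 5x⁵. Subtract (5x⁵)·D = −10x⁸ − 40x⁷ + 5x⁶ − 35x⁵. Remainder: −10x⁷ − 58x⁶ − 83x⁵ − 102x⁴ − 115x³ − 98x² − 41x − 44.
Step 2: lead(−10x⁷ − 58x⁶ − 83x⁵ − 102x⁴ − 115x³ − 98x² − 41x − 44) ÷ lead(D) = −10x⁷ ÷ −2x³ = 5x⁴. Subtract (5x⁴)·D = −10x⁷ − 40x⁶ + 5x⁵ − 35x⁴. Remainder: −18x⁶ − 88x⁵ − 67x⁴ − 115x³ − 98x² − 41x − 44.
Step 3: lead(−18x⁶ − 88x⁵ − 67x⁴ − 115x³ − 98x² − 41x − 44) ÷ lead(D) = −18x⁶ ÷ −2x³ = 9x³. Subtract (9x³)·D = −18x⁶ − 72x⁵ + 9x⁴ − 63x³. Remainder: −16x⁵ − 76x⁴ − 52x³ − 98x² − 41x − 44.
Step 4: lead(−16x⁵ − 76x⁴ − 52x³ − 98x² − 41x − 44) ÷ lead(D) = −16x⁵ ÷ −2x³ = 8x². Subtract (8x²)·D = −16x⁵ − 64x⁴ + 8x³ − 56x². Remainder: −12x⁴ − 60x³ − 42x² − 41x − 44.
Step 5: lead(−12x⁴ − 60x³ − 42x² − 41x − 44) ÷ lead(D) = −12x⁴ ÷ −2x³ = 6x. Subtract (6x)·D = −12x⁴ − 48x³ + 6x² − 42x. Remainder: −12x³ − 48x² + x − 44.
Step 6: lead(−12x³ − 48x² + x − 44) ÷ lead(D) = −12x³ ÷ −2x³ = 6. Subtract (6)·D = −12x³ − 48x² + 6x − 42. Remainder: −5x − 2.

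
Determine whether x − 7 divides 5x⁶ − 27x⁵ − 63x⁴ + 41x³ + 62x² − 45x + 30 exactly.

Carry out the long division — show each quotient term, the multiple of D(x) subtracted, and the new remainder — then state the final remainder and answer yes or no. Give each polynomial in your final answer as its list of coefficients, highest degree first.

Step 1: lead(5x⁶ − 27x⁵ − 63x⁴ + 41x³ + 62x² − 45x + 30) ÷ lead(D) = 5x⁶ ÷ x = 5x⁵. Subtract (5x⁵)·D = 5x⁶ − 35x⁵. Remainder: 8x⁵ − 63x⁴ + 41x³ + 62x² − 45x + 30.
Step 2: lead(8x⁵ − 63x⁴ + 41x³ + 62x² − 45x + 30) ÷ lead(D) = 8x⁵ ÷ x = 8x⁴. Subtract (8x⁴)·D = 8x⁵ − 56x⁴. Remainder: −7x⁴ + 41x³ + 62x² − 45x + 30.
Step 3: lead(−7x⁴ + 41x³ + 62x² − 45x + 30) ÷ lead(D) = −7x⁴ ÷ x = −7x³. Subtract (−7x³)·D = −7x⁴ + 49x³. Remainder: −8x³ + 62x² − 45x + 30.
Step 4: lead(−8x³ + 62x² − 45x + 30) ÷ lead(D) = −8x³ ÷ x = −8x². Subtract (−8x²)·D = −8x³ + 56x². Remainder: 6x² − 45x + 30.
Step 5: lead(6x² − 45x + 30) ÷ lead(D) = 6x² ÷ x = 6x. Subtract (6x)·D = 6x² − 42x. Remainder: −3x + 30.
Step 6: lead(−3x + 30) ÷ lead(D) = −3x ÷ x = −3. Subtract (−3)·D = −3x + 21. Remainder: 9.

R = [9], so D(x) is not a factor of P(x). no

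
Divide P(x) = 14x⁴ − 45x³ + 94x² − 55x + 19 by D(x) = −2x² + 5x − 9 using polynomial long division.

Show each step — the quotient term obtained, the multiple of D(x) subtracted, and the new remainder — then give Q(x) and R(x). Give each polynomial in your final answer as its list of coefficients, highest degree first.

Step 1: lead(14x⁴ − 45x³ + 94x² − 55x + 19) ÷ lead(D) = 14x⁴ ÷ −2x² = −7x². Subtract (−7x²)·D = 14x⁴ − 35x³ + 63x². Remainder: −10x³ + 31x² − 55x + 19.
Step 2: lead(−10x³ + 31x² − 55x + 19) ÷ lead(D) = −10x³ ÷ −2x² = 5x. Subtract (5x)·D = −10x³ + 25x² − 45x. Remainder: 6x² − 10x + 19.
Step 3: lead(6x² − 10x + 19) ÷ lead(D) = 6x² ÷ −2x² = −3. Subtract (−3)·D = 6x² − 15x + 27. Remainder: 5x − 8.

Q = [-7, 5, -3]; R = [5, -8]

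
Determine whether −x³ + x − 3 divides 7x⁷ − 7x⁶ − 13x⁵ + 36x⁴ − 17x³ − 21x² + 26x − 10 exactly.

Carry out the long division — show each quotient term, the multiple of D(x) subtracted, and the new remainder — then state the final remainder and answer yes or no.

Step 1: lead(7x⁷ − 7x⁶ − 13x⁵ + 36x⁴ − 17x³ − 21x² + 26x − 10) ÷ lead(D) = 7x⁷ ÷ −x³ = −7x⁴. Subtract (−7x⁴)·D = 7x⁷ − 7x⁵ + 21x⁴. Remainder: −7x⁶ − 6x⁵ + 15x⁴ − 17x³ − 21x² + 26x − 10.
Step 2: lead(−7x⁶ − 6x⁵ + 15x⁴ − 17x³ − 21x² + 26x − 10) ÷ lead(D) = −7x⁶ ÷ −x³ = 7x³. Subtract (7x³)·D = −7x⁶ + 7x⁴ − 21x³. Remainder: −6x⁵ + 8x⁴ + 4x³ − 21x² + 26x − 10.
Step 3: lead(−6x⁵ + 8x⁴ + 4x³ − 21x² + 26x − 10) ÷ lead(D) = −6x⁵ ÷ −x³ = 6x². Subtract (6x²)·D = −6x⁵ + 6x³ − 18x². Remainder: 8x⁴ − 2x³ − 3x² + 26x − 10.
Step 4: lead(8x⁴ − 2x³ − 3x² + 26x − 10) ÷ lead(D) = 8x⁴ ÷ −x³ = −8x. Subtract (−8x)·D = 8x⁴ − 8x² + 24x. Remainder: −2x³ + 5x² + 2x − 10.
Step 5: lead(−2x³ + 5x² + 2x − 10) ÷ lead(D) = −2x³ ÷ −x³ = 2. Subtract (2)·D = −2x³ + 2x − 6. Remainder: 5x² − 4.

R(x) = 5x² − 4, so D(x) is not a factor of P(x). no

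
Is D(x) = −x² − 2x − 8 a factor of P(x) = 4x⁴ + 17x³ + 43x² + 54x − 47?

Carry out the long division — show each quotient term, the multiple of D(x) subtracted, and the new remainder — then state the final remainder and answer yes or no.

R(x) = −4x + 9, so D(x) is not a factor of P(x). no

Step 1: lead(4x⁴ + 17x³ + 43x² + 54x − 47) ÷ lead(D) = 4x⁴ ÷ −x² = −4x². Subtract (−4x²)·D = 4x⁴ + 8x³ + 32x². Remainder: 9x³ + 11x² + 54x − 47.
Step 2: lead(9x³ + 11x² + 54x − 47) ÷ lead(D) = 9x³ ÷ −x² = −9x. Subtract (−9x)·D = 9x³ + 18x² + 72x. Remainder: −7x² − 18x − 47.
Step 3: lead(−7x² − 18x − 47) ÷ lead(D) = −7x² ÷ −x² = 7. Subtract (7)·D = −7x² − 14x − 56. Remainder: −4x + 9.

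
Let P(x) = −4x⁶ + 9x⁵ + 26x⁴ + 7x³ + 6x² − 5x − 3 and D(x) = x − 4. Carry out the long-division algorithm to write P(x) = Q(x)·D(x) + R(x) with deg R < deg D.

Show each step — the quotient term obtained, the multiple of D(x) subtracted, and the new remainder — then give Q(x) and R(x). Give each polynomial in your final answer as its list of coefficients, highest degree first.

Step 1: lead(−4x⁶ + 9x⁵ + 26x⁴ + 7x³ + 6x² − 5x − 3) ÷ lead(D) = −4x⁶ ÷ x = −4x⁵. Subtract (−4x⁵)·D = −4x⁶ + 16x⁵. Remainder: −7x⁵ + 26x⁴ + 7x³ + 6x² − 5x − 3.
Step 2: lead(−7x⁵ + 26x⁴ + 7x³ + 6x² − 5x − 3) ÷ lead(D) = −7x⁵ ÷ x = −7x⁴. Subtract (−7x⁴)·D = −7x⁵ + 28x⁴. Remainder: −2x⁴ + 7x³ + 6x² − 5x − 3.
Step 3: lead(−2x⁴ + 7x³ + 6x² − 5x − 3) ÷ lead(D) = −2x⁴ ÷ x = −2x³. Subtract (−2x³)·D = −2x⁴ + 8x³. Remainder: −x³ + 6x² − 5x − 3.
Step 4: lead(−x³ + 6x² − 5x − 3) ÷ lead(D) = −x³ ÷ x = −x². Subtract (−x²)·D = −x³ + 4x². Remainder: 2x² − 5x − 3.
Step 5: lead(2x² − 5x − 3) ÷ lead(D) = 2x² ÷ x = 2x. Subtract (2x)·D = 2x² − 8x. Remainder: 3x − 3.
Step 6: lead(3x − 3) ÷ lead(D) = 3x ÷ x = 3. Subtract (3)·D = 3x − 12. Remainder: 9.

Q = [-4, -7, -2, -1, 2, 3]; R = [9]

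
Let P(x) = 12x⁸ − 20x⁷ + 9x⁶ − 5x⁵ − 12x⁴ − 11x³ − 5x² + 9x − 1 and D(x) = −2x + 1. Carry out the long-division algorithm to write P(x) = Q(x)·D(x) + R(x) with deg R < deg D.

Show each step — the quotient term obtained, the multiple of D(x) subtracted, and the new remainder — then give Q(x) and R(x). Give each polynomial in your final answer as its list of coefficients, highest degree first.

Q = [-6, 7, -1, 2, 7, 9, 7, -1]; R = [0]

Step 1: lead(12x⁸ − 20x⁷ + 9x⁶ − 5x⁵ − 12x⁴ − 11x³ − 5x² + 9x − 1) ÷ lead(D) = 12x⁸ ÷ −2x = −6x⁷. Subtract (−6x⁷)·D = 12x⁸ − 6x⁷. Remainder: −14x⁷ + 9x⁶ − 5x⁵ − 12x⁴ − 11x³ − 5x² + 9x − 1.
Step 2: lead(−14x⁷ + 9x⁶ − 5x⁵ − 12x⁴ − 11x³ − 5x² + 9x − 1) ÷ lead(D) = −14x⁷ ÷ −2x = 7x⁶. Subtract (7x⁶)·D = −14x⁷ + 7x⁶. Remainder: 2x⁶ − 5x⁵ − 12x⁴ − 11x³ − 5x² + 9x − 1.
Step 3: lead(2x⁶ − 5x⁵ − 12x⁴ − 11x³ − 5x² + 9x − 1) ÷ lead(D) = 2x⁶ ÷ −2x = −x⁵. Subtract (−x⁵)·D = 2x⁶ − x⁵. Remainder: −4x⁵ − 12x⁴ − 11x³ − 5x² + 9x − 1.
Step 4: lead(−4x⁵ − 12x⁴ − 11x³ − 5x² + 9x − 1) ÷ lead(D) = −4x⁵ ÷ −2x = 2x⁴. Subtract (2x⁴)·D = −4x⁵ + 2x⁴. Remainder: −14x⁴ − 11x³ − 5x² + 9x − 1.
Step 5: lead(−14x⁴ − 11x³ − 5x² + 9x − 1) ÷ lead(D) = −14x⁴ ÷ −2x = 7x³. Subtract (7x³)·D = −14x⁴ + 7x³. Remainder: −18x³ − 5x² + 9x − 1.
Step 6: lead(−18x³ − 5x² + 9x − 1) ÷ lead(D) = −18x³ ÷ −2x = 9x². Subtract (9x²)·D = −18x³ + 9x². Remainder: −14x² + 9x − 1.
Step 7: lead(−14x² + 9x − 1) ÷ lead(D) = −14x² ÷ −2x = 7x. Subtract (7x)·D = −14x² + 7x. Remainder: 2x − 1.
Step 8: lead(2x − 1) ÷ lead(D) = 2x ÷ −2x = −1. Subtract (−1)·D = 2x − 1. Remainder: 0.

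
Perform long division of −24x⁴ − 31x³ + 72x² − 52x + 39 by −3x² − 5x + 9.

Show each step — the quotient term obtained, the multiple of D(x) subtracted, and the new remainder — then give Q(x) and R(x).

Step 1: lead(−24x⁴ − 31x³ + 72x² − 52x + 39) ÷ lead(D) = −24x⁴ ÷ −3x² = 8x². Subtract (8x²)·D = −24x⁴ − 40x³ + 72x². Remainder: 9x³ − 52x + 39.
Step 2: lead(9x³ − 52x + 39) ÷ lead(D) = 9x³ ÷ −3x² = −3x. Subtract (−3x)·D = 9x³ + 15x² − 27x. Remainder: −15x² − 25x + 39.
Step 3: lead(−15x² − 25x + 39) ÷ lead(D) = −15x² ÷ −3x² = 5. Subtract (5)·D = −15x² − 25x + 45. Remainder: −6.

Q(x) = 8x² − 3x + 5; R(x) = −6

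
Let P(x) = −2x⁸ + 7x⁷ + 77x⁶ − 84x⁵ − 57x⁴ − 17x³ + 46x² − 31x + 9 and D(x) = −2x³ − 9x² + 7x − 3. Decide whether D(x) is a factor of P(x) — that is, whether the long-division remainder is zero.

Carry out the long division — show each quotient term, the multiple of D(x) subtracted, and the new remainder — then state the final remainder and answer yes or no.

R(x) = 5x² + 6, so D(x) is not a factor of P(x). no

Step 1: lead(−2x⁸ + 7x⁷ + 77x⁶ − 84x⁵ − 57x⁴ − 17x³ + 46x² − 31x + 9) ÷ lead(D) = −2x⁸ ÷ −2x³ = x⁵. Subtract (x⁵)·D = −2x⁸ − 9x⁷ + 7x⁶ − 3x⁵. Remainder: 16x⁷ + 70x⁶ − 81x⁵ − 57x⁴ − 17x³ + 46x² − 31x + 9.
Step 2: lead(16x⁷ + 70x⁶ − 81x⁵ − 57x⁴ − 17x³ + 46x² − 31x + 9) ÷ lead(D) = 16x⁷ ÷ −2x³ = −8x⁴. Subtract (−8x⁴)·D = 16x⁷ + 72x⁶ − 56x⁵ + 24x⁴. Remainder: −2x⁶ − 25x⁵ − 81x⁴ − 17x³ + 46x² − 31x + 9.
Step 3: lead(−2x⁶ − 25x⁵ − 81x⁴ − 17x³ + 46x² − 31x + 9) ÷ lead(D) = −2x⁶ ÷ −2x³ = x³. Subtract (x³)·D = −2x⁶ − 9x⁵ + 7x⁴ − 3x³. Remainder: −16x⁵ − 88x⁴ − 14x³ + 46x² − 31x + 9.
Step 4: lead(−16x⁵ − 88x⁴ − 14x³ + 46x² − 31x + 9) ÷ lead(D) = −16x⁵ ÷ −2x³ = 8x². Subtract (8x²)·D = −16x⁵ − 72x⁴ + 56x³ − 24x². Remainder: −16x⁴ − 70x³ + 70x² − 31x + 9.
Step 5: lead(−16x⁴ − 70x³ + 70x² − 31x + 9) ÷ lead(D) = −16x⁴ ÷ −2x³ = 8x. Subtract (8x)·D = −16x⁴ − 72x³ + 56x² − 24x. Remainder: 2x³ + 14x² − 7x + 9.
Step 6: lead(2x³ + 14x² − 7x + 9) ÷ lead(D) = 2x³ ÷ −2x³ = −1. Subtract (−1)·D = 2x³ + 9x² − 7x + 3. Remainder: 5x² + 6.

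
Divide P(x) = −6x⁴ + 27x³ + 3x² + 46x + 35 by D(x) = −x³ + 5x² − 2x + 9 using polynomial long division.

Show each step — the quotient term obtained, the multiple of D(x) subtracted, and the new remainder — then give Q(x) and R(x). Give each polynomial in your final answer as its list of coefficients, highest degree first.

Step 1: lead(−6x⁴ + 27x³ + 3x² + 46x + 35) ÷ lead(D) = −6x⁴ ÷ −x³ = 6x. Subtract (6x)·D = −6x⁴ + 30x³ − 12x² + 54x. Remainder: −3x³ + 15x² − 8x + 35.
Step 2: lead(−3x³ + 15x² − 8x + 35) ÷ lead(D) = −3x³ ÷ −x³ = 3. Subtract (3)·D = −3x³ + 15x² − 6x + 27. Remainder: −2x + 8.

Q = [6, 3]; R = [-2, 8]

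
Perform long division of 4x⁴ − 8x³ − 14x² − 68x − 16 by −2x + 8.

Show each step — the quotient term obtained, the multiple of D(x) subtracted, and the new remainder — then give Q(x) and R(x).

Q(x) = −2x³ − 4x² − 9x − 2; R(x) = 0

Step 1: lead(4x⁴ − 8x³ − 14x² − 68x − 16) ÷ lead(D) = 4x⁴ ÷ −2x = −2x³. Subtract (−2x³)·D = 4x⁴ − 16x³. Remainder: 8x³ − 14x² − 68x − 16.
Step 2: lead(8x³ − 14x² − 68x − 16) ÷ lead(D) = 8x³ ÷ −2x = −4x². Subtract (−4x²)·D = 8x³ − 32x². Remainder: 18x² − 68x − 16.
Step 3: lead(18x² − 68x − 16) ÷ lead(D) = 18x² ÷ −2x = −9x. Subtract (−9x)·D = 18x² − 72x. Remainder: 4x − 16.
Step 4: lead(4x − 16) ÷ lead(D) = 4x ÷ −2x = −2. Subtract (−2)·D = 4x − 16. Remainder: 0.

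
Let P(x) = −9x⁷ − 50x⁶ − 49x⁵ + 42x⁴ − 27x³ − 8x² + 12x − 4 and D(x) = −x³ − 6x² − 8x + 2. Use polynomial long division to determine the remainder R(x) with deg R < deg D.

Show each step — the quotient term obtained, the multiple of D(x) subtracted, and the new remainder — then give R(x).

R(x) = −2

Step 1: lead(−9x⁷ − 50x⁶ − 49x⁵ + 42x⁴ − 27x³ − 8x² + 12x − 4) ÷ lead(D) = −9x⁷ ÷ −x³ = 9x⁴. Subtract (9x⁴)·D = −9x⁷ − 54x⁶ − 72x⁵ + 18x⁴. Remainder: 4x⁶ + 23x⁵ + 24x⁴ − 27x³ − 8x² + 12x − 4.
Step 2: lead(4x⁶ + 23x⁵ + 24x⁴ − 27x³ − 8x² + 12x − 4) ÷ lead(D) = 4x⁶ ÷ −x³ = −4x³. Subtract (−4x³)·D = 4x⁶ + 24x⁵ + 32x⁴ − 8x³. Remainder: −x⁵ − 8x⁴ − 19x³ − 8x² + 12x − 4.
Step 3: lead(−x⁵ − 8x⁴ − 19x³ − 8x² + 12x − 4) ÷ lead(D) = −x⁵ ÷ −x³ = x². Subtract (x²)·D = −x⁵ − 6x⁴ − 8x³ + 2x². Remainder: −2x⁴ − 11x³ − 10x² + 12x − 4.
Step 4: lead(−2x⁴ − 11x³ − 10x² + 12x − 4) ÷ lead(D) = −2x⁴ ÷ −x³ = 2x. Subtract (2x)·D = −2x⁴ − 12x³ − 16x² + 4x. Remainder: x³ + 6x² + 8x − 4.
Step 5: lead(x³ + 6x² + 8x − 4) ÷ lead(D) = x³ ÷ −x³ = −1. Subtract (−1)·D = x³ + 6x² + 8x − 2. Remainder: −2.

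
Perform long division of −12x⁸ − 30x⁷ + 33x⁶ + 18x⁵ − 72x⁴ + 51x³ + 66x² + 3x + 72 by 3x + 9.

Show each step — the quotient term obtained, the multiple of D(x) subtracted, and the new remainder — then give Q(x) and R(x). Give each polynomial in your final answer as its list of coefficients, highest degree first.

Q = [-4, 2, 5, -9, 3, 8, -2, 7]; R = [9]

Step 1: lead(−12x⁸ − 30x⁷ + 33x⁶ + 18x⁵ − 72x⁴ + 51x³ + 66x² + 3x + 72) ÷ lead(D) = −12x⁸ ÷ 3x = −4x⁷. Subtract (−4x⁷)·D = −12x⁸ − 36x⁷. Remainder: 6x⁷ + 33x⁶ + 18x⁵ − 72x⁴ + 51x³ + 66x² + 3x + 72.
Step 2: lead(6x⁷ + 33x⁶ + 18x⁵ − 72x⁴ + 51x³ + 66x² + 3x + 72) ÷ lead(D) = 6x⁷ ÷ 3x = 2x⁶. Subtract (2x⁶)·D = 6x⁷ + 18x⁶. Remainder: 15x⁶ + 18x⁵ − 72x⁴ + 51x³ + 66x² + 3x + 72.
Step 3: lead(15x⁶ + 18x⁵ − 72x⁴ + 51x³ + 66x² + 3x + 72) ÷ lead(D) = 15x⁶ ÷ 3x = 5x⁵. Subtract (5x⁵)·D = 15x⁶ + 45x⁵. Remainder: −27x⁵ − 72x⁴ + 51x³ + 66x² + 3x + 72.
Step 4: lead(−27x⁵ − 72x⁴ + 51x³ + 66x² + 3x + 72) ÷ lead(D) = −27x⁵ ÷ 3x = −9x⁴. Subtract (−9x⁴)·D = −27x⁵ − 81x⁴. Remainder: 9x⁴ + 51x³ + 66x² + 3x + 72.
Step 5: lead(9x⁴ + 51x³ + 66x² + 3x + 72) ÷ lead(D) = 9x⁴ ÷ 3x = 3x³. Subtract (3x³)·D = 9x⁴ + 27x³. Remainder: 24x³ + 66x² + 3x + 72.
Step 6: lead(24x³ + 66x² + 3x + 72) ÷ lead(D) = 24x³ ÷ 3x = 8x². Subtract (8x²)·D = 24x³ + 72x². Remainder: −6x² + 3x + 72.
Step 7: lead(−6x² + 3x + 72) ÷ lead(D) = −6x² ÷ 3x = −2x. Subtract (−2x)·D = −6x² − 18x. Remainder: 21x + 72.
Step 8: lead(21x + 72) ÷ lead(D) = 21x ÷ 3x = 7. Subtract (7)·D = 21x + 63. Remainder: 9.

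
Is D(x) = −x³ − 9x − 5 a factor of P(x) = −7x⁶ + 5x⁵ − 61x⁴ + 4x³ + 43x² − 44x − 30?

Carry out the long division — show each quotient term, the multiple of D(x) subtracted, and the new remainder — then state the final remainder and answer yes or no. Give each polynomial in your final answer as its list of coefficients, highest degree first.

Step 1: lead(−7x⁶ + 5x⁵ − 61x⁴ + 4x³ + 43x² − 44x − 30) ÷ lead(D) = −7x⁶ ÷ −x³ = 7x³. Subtract (7x³)·D = −7x⁶ − 63x⁴ − 35x³. Remainder: 5x⁵ + 2x⁴ + 39x³ + 43x² − 44x − 30.
Step 2: lead(5x⁵ + 2x⁴ + 39x³ + 43x² − 44x − 30) ÷ lead(D) = 5x⁵ ÷ −x³ = −5x². Subtract (−5x²)·D = 5x⁵ + 45x³ + 25x². Remainder: 2x⁴ − 6x³ + 18x² − 44x − 30.
Step 3: lead(2x⁴ − 6x³ + 18x² − 44x − 30) ÷ lead(D) = 2x⁴ ÷ −x³ = −2x. Subtract (−2x)·D = 2x⁴ + 18x² + 10x. Remainder: −6x³ − 54x − 30.
Step 4: lead(−6x³ − 54x − 30) ÷ lead(D) = −6x³ ÷ −x³ = 6. Subtract (6)·D = −6x³ − 54x − 30. Remainder: 0.

R = [0], so D(x) is a factor of P(x). yes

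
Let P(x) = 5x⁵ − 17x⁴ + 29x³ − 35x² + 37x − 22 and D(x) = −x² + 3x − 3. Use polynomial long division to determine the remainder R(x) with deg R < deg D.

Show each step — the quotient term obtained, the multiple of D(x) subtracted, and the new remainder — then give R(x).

Step 1: lead(5x⁵ − 17x⁴ + 29x³ − 35x² + 37x − 22) ÷ lead(D) = 5x⁵ ÷ −x² = −5x³. Subtract (−5x³)·D = 5x⁵ − 15x⁴ + 15x³. Remainder: −2x⁴ + 14x³ − 35x² + 37x − 22.
Step 2: lead(−2x⁴ + 14x³ − 35x² + 37x − 22) ÷ lead(D) = −2x⁴ ÷ −x² = 2x². Subtract (2x²)·D = −2x⁴ + 6x³ − 6x². Remainder: 8x³ − 29x² + 37x − 22.
Step 3: lead(8x³ − 29x² + 37x − 22) ÷ lead(D) = 8x³ ÷ −x² = −8x. Subtract (−8x)·D = 8x³ − 24x² + 24x. Remainder: −5x² + 13x − 22.
Step 4: lead(−5x² + 13x − 22) ÷ lead(D) = −5x² ÷ −x² = 5. Subtract (5)·D = −5x² + 15x − 15. Remainder: −2x − 7.

R(x) = −2x − 7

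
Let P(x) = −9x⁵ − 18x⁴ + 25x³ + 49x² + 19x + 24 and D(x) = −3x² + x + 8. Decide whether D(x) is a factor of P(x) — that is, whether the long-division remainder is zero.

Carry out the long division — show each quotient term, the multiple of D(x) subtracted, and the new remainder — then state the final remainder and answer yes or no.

Step 1: lead(−9x⁵ − 18x⁴ + 25x³ + 49x² + 19x + 24) ÷ lead(D) = −9x⁵ ÷ −3x² = 3x³. Subtract (3x³)·D = −9x⁵ + 3x⁴ + 24x³. Remainder: −21x⁴ + x³ + 49x² + 19x + 24.
Step 2: lead(−21x⁴ + x³ + 49x² + 19x + 24) ÷ lead(D) = −21x⁴ ÷ −3x² = 7x². Subtract (7x²)·D = −21x⁴ + 7x³ + 56x². Remainder: −6x³ − 7x² + 19x + 24.
Step 3: lead(−6x³ − 7x² + 19x + 24) ÷ lead(D) = −6x³ ÷ −3x² = 2x. Subtract (2x)·D = −6x³ + 2x² + 16x. Remainder: −9x² + 3x + 24.
Step 4: lead(−9x² + 3x + 24) ÷ lead(D) = −9x² ÷ −3x² = 3. Subtract (3)·D = −9x² + 3x + 24. Remainder: 0.

R(x) = 0, so D(x) is a factor of P(x). yes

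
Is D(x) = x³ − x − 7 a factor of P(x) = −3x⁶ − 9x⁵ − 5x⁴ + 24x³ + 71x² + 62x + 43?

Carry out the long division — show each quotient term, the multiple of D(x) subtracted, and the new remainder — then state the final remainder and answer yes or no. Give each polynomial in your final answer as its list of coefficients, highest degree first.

R = [1], so D(x) is not a factor of P(x). no

Step 1: lead(−3x⁶ − 9x⁵ − 5x⁴ + 24x³ + 71x² + 62x + 43) ÷ lead(D) = −3x⁶ ÷ x³ = −3x³. Subtract (−3x³)·D = −3x⁶ + 3x⁴ + 21x³. Remainder: −9x⁵ − 8x⁴ + 3x³ + 71x² + 62x + 43.
Step 2: lead(−9x⁵ − 8x⁴ + 3x³ + 71x² + 62x + 43) ÷ lead(D) = −9x⁵ ÷ x³ = −9x². Subtract (−9x²)·D = −9x⁵ + 9x³ + 63x². Remainder: −8x⁴ − 6x³ + 8x² + 62x + 43.
Step 3: lead(−8x⁴ − 6x³ + 8x² + 62x + 43) ÷ lead(D) = −8x⁴ ÷ x³ = −8x. Subtract (−8x)·D = −8x⁴ + 8x² + 56x. Remainder: −6x³ + 6x + 43.
Step 4: lead(−6x³ + 6x + 43) ÷ lead(D) = −6x³ ÷ x³ = −6. Subtract (−6)·D = −6x³ + 6x + 42. Remainder: 1.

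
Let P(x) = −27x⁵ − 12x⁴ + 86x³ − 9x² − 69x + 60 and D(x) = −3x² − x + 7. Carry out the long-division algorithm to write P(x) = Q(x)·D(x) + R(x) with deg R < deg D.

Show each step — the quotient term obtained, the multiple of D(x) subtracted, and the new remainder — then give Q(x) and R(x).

Step 1: lead(−27x⁵ − 12x⁴ + 86x³ − 9x² − 69x + 60) ÷ lead(D) = −27x⁵ ÷ −3x² = 9x³. Subtract (9x³)·D = −27x⁵ − 9x⁴ + 63x³. Remainder: −3x⁴ + 23x³ − 9x² − 69x + 60.
Step 2: lead(−3x⁴ + 23x³ − 9x² − 69x + 60) ÷ lead(D) = −3x⁴ ÷ −3x² = x². Subtract (x²)·D = −3x⁴ − x³ + 7x². Remainder: 24x³ − 16x² − 69x + 60.
Step 3: lead(24x³ − 16x² − 69x + 60) ÷ lead(D) = 24x³ ÷ −3x² = −8x. Subtract (−8x)·D = 24x³ + 8x² − 56x. Remainder: −24x² − 13x + 60.
Step 4: lead(−24x² − 13x + 60) ÷ lead(D) = −24x² ÷ −3x² = 8. Subtract (8)·D = −24x² − 8x + 56. Remainder: −5x + 4.

Q(x) = 9x³ + x² − 8x + 8; R(x) = −5x + 4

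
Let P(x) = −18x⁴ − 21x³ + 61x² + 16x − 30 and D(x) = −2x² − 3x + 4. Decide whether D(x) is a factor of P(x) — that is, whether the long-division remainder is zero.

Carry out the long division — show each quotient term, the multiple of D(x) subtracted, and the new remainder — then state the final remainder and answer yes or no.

Step 1: lead(−18x⁴ − 21x³ + 61x² + 16x − 30) ÷ lead(D) = −18x⁴ ÷ −2x² = 9x². Subtract (9x²)·D = −18x⁴ − 27x³ + 36x². Remainder: 6x³ + 25x² + 16x − 30.
Step 2: lead(6x³ + 25x² + 16x − 30) ÷ lead(D) = 6x³ ÷ −2x² = −3x. Subtract (−3x)·D = 6x³ + 9x² − 12x. Remainder: 16x² + 28x − 30.
Step 3: lead(16x² + 28x − 30) ÷ lead(D) = 16x² ÷ −2x² = −8. Subtract (−8)·D = 16x² + 24x − 32. Remainder: 4x + 2.

R(x) = 4x + 2, so D(x) is not a factor of P(x). no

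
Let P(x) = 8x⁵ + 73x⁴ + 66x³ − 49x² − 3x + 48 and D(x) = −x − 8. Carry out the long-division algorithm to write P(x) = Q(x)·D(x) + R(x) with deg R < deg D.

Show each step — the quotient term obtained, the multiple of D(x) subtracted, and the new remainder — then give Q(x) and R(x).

Step 1: lead(8x⁵ + 73x⁴ + 66x³ − 49x² − 3x + 48) ÷ lead(D) = 8x⁵ ÷ −x = −8x⁴. Subtract (−8x⁴)·D = 8x⁵ + 64x⁴. Remainder: 9x⁴ + 66x³ − 49x² − 3x + 48.
Step 2: lead(9x⁴ + 66x³ − 49x² − 3x + 48) ÷ lead(D) = 9x⁴ ÷ −x = −9x³. Subtract (−9x³)·D = 9x⁴ + 72x³. Remainder: −6x³ − 49x² − 3x + 48.
Step 3: lead(−6x³ − 49x² − 3x + 48) ÷ lead(D) = −6x³ ÷ −x = 6x². Subtract (6x²)·D = −6x³ − 48x². Remainder: −x² − 3x + 48.
Step 4: lead(−x² − 3x + 48) ÷ lead(D) = −x² ÷ −x = x. Subtract (x)·D = −x² − 8x. Remainder: 5x + 48.
Step 5: lead(5x + 48) ÷ lead(D) = 5x ÷ −x = −5. Subtract (−5)·D = 5x + 40. Remainder: 8.

Q(x) = −8x⁴ − 9x³ + 6x² + x − 5; R(x) = 8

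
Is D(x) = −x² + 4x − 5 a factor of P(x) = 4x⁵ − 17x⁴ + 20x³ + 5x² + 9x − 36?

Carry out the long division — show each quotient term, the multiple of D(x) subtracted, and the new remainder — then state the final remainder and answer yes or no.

Step 1: lead(4x⁵ − 17x⁴ + 20x³ + 5x² + 9x − 36) ÷ lead(D) = 4x⁵ ÷ −x² = −4x³. Subtract (−4x³)·D = 4x⁵ − 16x⁴ + 20x³. Remainder: −x⁴ + 5x² + 9x − 36.
Step 2: lead(−x⁴ + 5x² + 9x − 36) ÷ lead(D) = −x⁴ ÷ −x² = x². Subtract (x²)·D = −x⁴ + 4x³ − 5x². Remainder: −4x³ + 10x² + 9x − 36.
Step 3: lead(−4x³ + 10x² + 9x − 36) ÷ lead(D) = −4x³ ÷ −x² = 4x. Subtract (4x)·D = −4x³ + 16x² − 20x. Remainder: −6x² + 29x − 36.
Step 4: lead(−6x² + 29x − 36) ÷ lead(D) = −6x² ÷ −x² = 6. Subtract (6)·D = −6x² + 24x − 30. Remainder: 5x − 6.

R(x) = 5x − 6, so D(x) is not a factor of P(x). no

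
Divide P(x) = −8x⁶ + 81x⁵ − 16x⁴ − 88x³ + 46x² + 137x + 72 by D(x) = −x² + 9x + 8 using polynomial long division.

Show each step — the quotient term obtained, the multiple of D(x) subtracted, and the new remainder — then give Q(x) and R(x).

Step 1: lead(−8x⁶ + 81x⁵ − 16x⁴ − 88x³ + 46x² + 137x + 72) ÷ lead(D) = −8x⁶ ÷ −x² = 8x⁴. Subtract (8x⁴)·D = −8x⁶ + 72x⁵ + 64x⁴. Remainder: 9x⁵ − 80x⁴ − 88x³ + 46x² + 137x + 72.
Step 2: lead(9x⁵ − 80x⁴ − 88x³ + 46x² + 137x + 72) ÷ lead(D) = 9x⁵ ÷ −x² = −9x³. Subtract (−9x³)·D = 9x⁵ − 81x⁴ − 72x³. Remainder: x⁴ − 16x³ + 46x² + 137x + 72.
Step 3: lead(x⁴ − 16x³ + 46x² + 137x + 72) ÷ lead(D) = x⁴ ÷ −x² = −x². Subtract (−x²)·D = x⁴ − 9x³ − 8x². Remainder: −7x³ + 54x² + 137x + 72.
Step 4: lead(−7x³ + 54x² + 137x + 72) ÷ lead(D) = −7x³ ÷ −x² = 7x. Subtract (7x)·D = −7x³ + 63x² + 56x. Remainder: −9x² + 81x + 72.
Step 5: lead(−9x² + 81x + 72) ÷ lead(D) = −9x² ÷ −x² = 9. Subtract (9)·D = −9x² + 81x + 72. Remainder: 0.

Q(x) = 8x⁴ − 9x³ − x² + 7x + 9; R(x) = 0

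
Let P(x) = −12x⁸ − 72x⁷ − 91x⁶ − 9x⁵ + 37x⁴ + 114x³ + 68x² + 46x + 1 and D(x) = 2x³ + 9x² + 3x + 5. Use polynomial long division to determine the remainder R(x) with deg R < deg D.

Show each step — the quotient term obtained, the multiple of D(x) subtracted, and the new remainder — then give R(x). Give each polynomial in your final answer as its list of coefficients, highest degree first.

Step 1: lead(−12x⁸ − 72x⁷ − 91x⁶ − 9x⁵ + 37x⁴ + 114x³ + 68x² + 46x + 1) ÷ lead(D) = −12x⁸ ÷ 2x³ = −6x⁵. Subtract (−6x⁵)·D = −12x⁸ − 54x⁷ − 18x⁶ − 30x⁵. Remainder: −18x⁷ − 73x⁶ + 21x⁵ + 37x⁴ + 114x³ + 68x² + 46x + 1.
Step 2: lead(−18x⁷ − 73x⁶ + 21x⁵ + 37x⁴ + 114x³ + 68x² + 46x + 1) ÷ lead(D) = −18x⁷ ÷ 2x³ = −9x⁴. Subtract (−9x⁴)·D = −18x⁷ − 81x⁶ − 27x⁵ − 45x⁴. Remainder: 8x⁶ + 48x⁵ + 82x⁴ + 114x³ + 68x² + 46x + 1.
Step 3: lead(8x⁶ + 48x⁵ + 82x⁴ + 114x³ + 68x² + 46x + 1) ÷ lead(D) = 8x⁶ ÷ 2x³ = 4x³. Subtract (4x³)·D = 8x⁶ + 36x⁵ + 12x⁴ + 20x³. Remainder: 12x⁵ + 70x⁴ + 94x³ + 68x² + 46x + 1.
Step 4: lead(12x⁵ + 70x⁴ + 94x³ + 68x² + 46x + 1) ÷ lead(D) = 12x⁵ ÷ 2x³ = 6x². Subtract (6x²)·D = 12x⁵ + 54x⁴ + 18x³ + 30x². Remainder: 16x⁴ + 76x³ + 38x² + 46x + 1.
Step 5: lead(16x⁴ + 76x³ + 38x² + 46x + 1) ÷ lead(D) = 16x⁴ ÷ 2x³ = 8x. Subtract (8x)·D = 16x⁴ + 72x³ + 24x² + 40x. Remainder: 4x³ + 14x² + 6x + 1.
Step 6: lead(4x³ + 14x² + 6x + 1) ÷ lead(D) = 4x³ ÷ 2x³ = 2. Subtract (2)·D = 4x³ + 18x² + 6x + 10. Remainder: −4x² − 9.

R = [-4, 0, -9]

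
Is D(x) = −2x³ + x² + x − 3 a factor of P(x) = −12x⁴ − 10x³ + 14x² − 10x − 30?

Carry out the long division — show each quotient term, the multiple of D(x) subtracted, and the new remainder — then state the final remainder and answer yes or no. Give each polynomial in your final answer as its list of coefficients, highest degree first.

Step 1: lead(−12x⁴ − 10x³ + 14x² − 10x − 30) ÷ lead(D) = −12x⁴ ÷ −2x³ = 6x. Subtract (6x)·D = −12x⁴ + 6x³ + 6x² − 18x. Remainder: −16x³ + 8x² + 8x − 30.
Step 2: lead(−16x³ + 8x² + 8x − 30) ÷ lead(D) = −16x³ ÷ −2x³ = 8. Subtract (8)·D = −16x³ + 8x² + 8x − 24. Remainder: −6.

R = [-6], so D(x) is not a factor of P(x). no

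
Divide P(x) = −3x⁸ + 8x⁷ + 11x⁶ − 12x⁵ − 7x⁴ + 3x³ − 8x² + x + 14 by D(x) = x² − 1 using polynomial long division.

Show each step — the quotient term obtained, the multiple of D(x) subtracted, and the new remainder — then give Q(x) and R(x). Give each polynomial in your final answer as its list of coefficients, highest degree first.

Q = [-3, 8, 8, -4, 1, -1, -7]; R = [7]

Step 1: lead(−3x⁸ + 8x⁷ + 11x⁶ − 12x⁵ − 7x⁴ + 3x³ − 8x² + x + 14) ÷ lead(D) = −3x⁸ ÷ x² = −3x⁶. Subtract (−3x⁶)·D = −3x⁸ + 3x⁶. Remainder: 8x⁷ + 8x⁶ − 12x⁵ − 7x⁴ + 3x³ − 8x² + x + 14.
Step 2: lead(8x⁷ + 8x⁶ − 12x⁵ − 7x⁴ + 3x³ − 8x² + x + 14) ÷ lead(D) = 8x⁷ ÷ x² = 8x⁵. Subtract (8x⁵)·D = 8x⁷ − 8x⁵. Remainder: 8x⁶ − 4x⁵ − 7x⁴ + 3x³ − 8x² + x + 14.
Step 3: lead(8x⁶ − 4x⁵ − 7x⁴ + 3x³ − 8x² + x + 14) ÷ lead(D) = 8x⁶ ÷ x² = 8x⁴. Subtract (8x⁴)·D = 8x⁶ − 8x⁴. Remainder: −4x⁵ + x⁴ + 3x³ − 8x² + x + 14.
Step 4: lead(−4x⁵ + x⁴ + 3x³ − 8x² + x + 14) ÷ lead(D) = −4x⁵ ÷ x² = −4x³. Subtract (−4x³)·D = −4x⁵ + 4x³. Remainder: x⁴ − x³ − 8x² + x + 14.
Step 5: lead(x⁴ − x³ − 8x² + x + 14) ÷ lead(D) = x⁴ ÷ x² = x². Subtract (x²)·D = x⁴ − x². Remainder: −x³ − 7x² + x + 14.
Step 6: lead(−x³ − 7x² + x + 14) ÷ lead(D) = −x³ ÷ x² = −x. Subtract (−x)·D = −x³ + x. Remainder: −7x² + 14.
Step 7: lead(−7x² + 14) ÷ lead(D) = −7x² ÷ x² = −7. Subtract (−7)·D = −7x² + 7. Remainder: 7.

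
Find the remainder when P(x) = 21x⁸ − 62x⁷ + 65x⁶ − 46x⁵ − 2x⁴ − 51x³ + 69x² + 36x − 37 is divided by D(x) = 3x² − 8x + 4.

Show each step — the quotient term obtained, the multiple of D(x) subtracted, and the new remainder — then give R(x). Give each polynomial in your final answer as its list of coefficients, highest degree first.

Step 1: lead(21x⁸ − 62x⁷ + 65x⁶ − 46x⁵ − 2x⁴ − 51x³ + 69x² + 36x − 37) ÷ lead(D) = 21x⁸ ÷ 3x² = 7x⁶. Subtract (7x⁶)·D = 21x⁸ − 56x⁷ + 28x⁶. Remainder: −6x⁷ + 37x⁶ − 46x⁵ − 2x⁴ − 51x³ + 69x² + 36x − 37.
Step 2: lead(−6x⁷ + 37x⁶ − 46x⁵ − 2x⁴ − 51x³ + 69x² + 36x − 37) ÷ lead(D) = −6x⁷ ÷ 3x² = −2x⁵. Subtract (−2x⁵)·D = −6x⁷ + 16x⁶ − 8x⁵. Remainder: 21x⁶ − 38x⁵ − 2x⁴ − 51x³ + 69x² + 36x − 37.
Step 3: lead(21x⁶ − 38x⁵ − 2x⁴ − 51x³ + 69x² + 36x − 37) ÷ lead(D) = 21x⁶ ÷ 3x² = 7x⁴. Subtract (7x⁴)·D = 21x⁶ − 56x⁵ + 28x⁴. Remainder: 18x⁵ − 30x⁴ − 51x³ + 69x² + 36x − 37.
Step 4: lead(18x⁵ − 30x⁴ − 51x³ + 69x² + 36x − 37) ÷ lead(D) = 18x⁵ ÷ 3x² = 6x³. Subtract (6x³)·D = 18x⁵ − 48x⁴ + 24x³. Remainder: 18x⁴ − 75x³ + 69x² + 36x − 37.
Step 5: lead(18x⁴ − 75x³ + 69x² + 36x − 37) ÷ lead(D) = 18x⁴ ÷ 3x² = 6x². Subtract (6x²)·D = 18x⁴ − 48x³ + 24x². Remainder: −27x³ + 45x² + 36x − 37.
Step 6: lead(−27x³ + 45x² + 36x − 37) ÷ lead(D) = −27x³ ÷ 3x² = −9x. Subtract (−9x)·D = −27x³ + 72x² − 36x. Remainder: −27x² + 72x − 37.
Step 7: lead(−27x² + 72x − 37) ÷ lead(D) = −27x² ÷ 3x² = −9. Subtract (−9)·D = −27x² + 72x − 36. Remainder: −1.

R = [-1]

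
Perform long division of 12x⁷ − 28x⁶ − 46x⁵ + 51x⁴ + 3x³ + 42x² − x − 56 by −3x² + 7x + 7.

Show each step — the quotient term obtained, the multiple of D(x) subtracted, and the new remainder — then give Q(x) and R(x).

Step 1: lead(12x⁷ − 28x⁶ − 46x⁵ + 51x⁴ + 3x³ + 42x² − x − 56) ÷ lead(D) = 12x⁷ ÷ −3x² = −4x⁵. Subtract (−4x⁵)·D = 12x⁷ − 28x⁶ − 28x⁵. Remainder: −18x⁵ + 51x⁴ + 3x³ + 42x² − x − 56.
Step 2: lead(−18x⁵ + 51x⁴ + 3x³ + 42x² − x − 56) ÷ lead(D) = −18x⁵ ÷ −3x² = 6x³. Subtract (6x³)·D = −18x⁵ + 42x⁴ + 42x³. Remainder: 9x⁴ − 39x³ + 42x² − x − 56.
Step 3: lead(9x⁴ − 39x³ + 42x² − x − 56) ÷ lead(D) = 9x⁴ ÷ −3x² = −3x². Subtract (−3x²)·D = 9x⁴ − 21x³ − 21x². Remainder: −18x³ + 63x² − x − 56.
Step 4: lead(−18x³ + 63x² − x − 56) ÷ lead(D) = −18x³ ÷ −3x² = 6x. Subtract (6x)·D = −18x³ + 42x² + 42x. Remainder: 21x² − 43x − 56.
Step 5: lead(21x² − 43x − 56) ÷ lead(D) = 21x² ÷ −3x² = −7. Subtract (−7)·D = 21x² − 49x − 49. Remainder: 6x − 7.

Q(x) = −4x⁵ + 6x³ − 3x² + 6x − 7; R(x) = 6x − 7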